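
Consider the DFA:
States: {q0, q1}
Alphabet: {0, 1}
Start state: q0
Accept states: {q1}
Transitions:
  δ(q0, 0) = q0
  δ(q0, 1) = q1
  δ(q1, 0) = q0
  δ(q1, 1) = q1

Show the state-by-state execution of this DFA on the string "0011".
read '0': q0 → q0
  read '0': q0 → q0
  read '1': q0 → q1
  read '1': q1 → q1
q0 -> q0 -> q0 -> q1 -> q1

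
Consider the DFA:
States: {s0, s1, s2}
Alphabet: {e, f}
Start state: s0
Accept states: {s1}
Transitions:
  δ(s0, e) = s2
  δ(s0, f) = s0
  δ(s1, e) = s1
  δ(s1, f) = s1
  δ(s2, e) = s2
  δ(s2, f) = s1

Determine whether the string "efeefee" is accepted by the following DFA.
Processing string "efeefee":
  s0 --e--> s2
  s2 --f--> s1
  s1 --e--> s1
  s1 --e--> s1
  s1 --f--> s1
  s1 --e--> s1
  s1 --e--> s1
Final state: s1
Accept states: {s1}
Yes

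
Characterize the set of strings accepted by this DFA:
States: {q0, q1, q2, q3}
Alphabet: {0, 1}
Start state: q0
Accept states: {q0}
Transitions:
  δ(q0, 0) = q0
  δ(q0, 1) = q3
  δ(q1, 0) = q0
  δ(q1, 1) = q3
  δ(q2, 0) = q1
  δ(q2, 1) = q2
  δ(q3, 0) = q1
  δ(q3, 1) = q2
Testing a few strings:
  '00' → accept
  '0' → accept
  '1100' → accept
  '10' → reject
State roles: q0=value ≡ 0 (mod 4); q1=value ≡ 2 (mod 4); q2=value ≡ 3 (mod 4); q3=value ≡ 1 (mod 4)
All binary strings representing a multiple of 4 (read in base 2; leading zeros allowed and ε counts as 0)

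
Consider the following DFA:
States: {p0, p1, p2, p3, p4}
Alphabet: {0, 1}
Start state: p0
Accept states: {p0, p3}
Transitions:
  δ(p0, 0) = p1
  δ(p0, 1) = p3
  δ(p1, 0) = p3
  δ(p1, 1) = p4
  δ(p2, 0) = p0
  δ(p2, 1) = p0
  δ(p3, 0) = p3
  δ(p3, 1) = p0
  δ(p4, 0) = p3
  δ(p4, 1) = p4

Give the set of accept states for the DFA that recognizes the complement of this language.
Complement accept states = All states \ Original accept states
= {p0, p1, p2, p3, p4} \ {p0, p3}
{p1, p2, p4}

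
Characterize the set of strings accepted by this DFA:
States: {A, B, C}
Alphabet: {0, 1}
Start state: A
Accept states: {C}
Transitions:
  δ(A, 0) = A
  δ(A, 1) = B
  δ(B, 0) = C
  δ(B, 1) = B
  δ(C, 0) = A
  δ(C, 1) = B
Testing a few strings:
  '101' → reject
  '1111' → reject
  '00' → reject
  '0000' → reject
State roles: A=no suffix match; B=one trailing 1; C=suffix is 10
All binary strings ending with 10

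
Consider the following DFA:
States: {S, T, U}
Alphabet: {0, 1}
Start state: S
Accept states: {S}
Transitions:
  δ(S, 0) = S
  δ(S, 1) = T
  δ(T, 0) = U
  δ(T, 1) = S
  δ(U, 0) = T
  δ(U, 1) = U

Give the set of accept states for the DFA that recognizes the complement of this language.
Complement accept states = All states \ Original accept states
= {S, T, U} \ {S}
{T, U}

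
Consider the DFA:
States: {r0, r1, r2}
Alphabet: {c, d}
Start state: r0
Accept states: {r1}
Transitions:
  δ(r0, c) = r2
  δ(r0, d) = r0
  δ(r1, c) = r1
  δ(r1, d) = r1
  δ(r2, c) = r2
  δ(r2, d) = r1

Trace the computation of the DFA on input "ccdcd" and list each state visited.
read 'c': r0 → r2
  read 'c': r2 → r2
  read 'd': r2 → r1
  read 'c': r1 → r1
  read 'd': r1 → r1
r0 -> r2 -> r2 -> r1 -> r1 -> r1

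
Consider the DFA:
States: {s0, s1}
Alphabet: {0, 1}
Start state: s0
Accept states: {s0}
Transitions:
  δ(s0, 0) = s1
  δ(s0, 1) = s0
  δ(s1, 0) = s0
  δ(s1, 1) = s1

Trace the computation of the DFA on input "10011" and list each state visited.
read '1': s0 → s0
  read '0': s0 → s1
  read '0': s1 → s0
  read '1': s0 → s0
  read '1': s0 → s0
s0 -> s0 -> s1 -> s0 -> s0 -> s0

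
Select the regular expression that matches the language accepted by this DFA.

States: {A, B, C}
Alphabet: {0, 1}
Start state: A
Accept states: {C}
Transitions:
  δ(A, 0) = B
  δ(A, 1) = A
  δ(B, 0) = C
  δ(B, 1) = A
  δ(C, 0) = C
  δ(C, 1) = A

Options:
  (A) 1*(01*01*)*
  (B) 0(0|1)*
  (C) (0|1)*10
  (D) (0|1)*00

Check each option against the DFA on short strings; one disagreement eliminates an option:
  (A) 1*(01*01*)*: on ε the DFA stays in A and rejects (A ∉ Accept), but the regex matches it → eliminate
  (B) 0(0|1)*: on '0' the DFA goes A → B and rejects (B ∉ Accept), but the regex matches it → eliminate
  (C) (0|1)*10: on '00' the DFA goes A → B → C and accepts (C ∈ Accept), but the regex does not match it → eliminate
  (D) (0|1)*00: agrees with the DFA on every string of length ≤ 6
Only (D) is consistent with the DFA.
(D) (0|1)*00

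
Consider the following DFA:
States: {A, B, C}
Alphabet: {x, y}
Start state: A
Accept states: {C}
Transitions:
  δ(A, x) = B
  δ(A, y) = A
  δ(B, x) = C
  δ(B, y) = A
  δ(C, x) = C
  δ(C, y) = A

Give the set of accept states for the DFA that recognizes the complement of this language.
Complement accept states = All states \ Original accept states
= {A, B, C} \ {C}
{A, B}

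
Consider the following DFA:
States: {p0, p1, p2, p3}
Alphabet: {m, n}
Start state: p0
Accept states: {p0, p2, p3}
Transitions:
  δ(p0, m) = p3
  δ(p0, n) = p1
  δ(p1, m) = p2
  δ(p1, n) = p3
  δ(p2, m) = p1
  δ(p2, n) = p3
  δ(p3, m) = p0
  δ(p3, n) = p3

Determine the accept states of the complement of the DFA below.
Complement accept states = All states \ Original accept states
= {p0, p1, p2, p3} \ {p0, p2, p3}
{p1}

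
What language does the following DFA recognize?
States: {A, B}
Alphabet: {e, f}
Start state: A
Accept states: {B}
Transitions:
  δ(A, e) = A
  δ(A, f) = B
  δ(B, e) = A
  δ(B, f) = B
Testing a few strings:
  'e' → reject
  'eee' → reject
  'fff' → accept
  'eff' → accept
State roles: A=last symbol not f; B=last symbol is f
All strings over {e,f} ending with f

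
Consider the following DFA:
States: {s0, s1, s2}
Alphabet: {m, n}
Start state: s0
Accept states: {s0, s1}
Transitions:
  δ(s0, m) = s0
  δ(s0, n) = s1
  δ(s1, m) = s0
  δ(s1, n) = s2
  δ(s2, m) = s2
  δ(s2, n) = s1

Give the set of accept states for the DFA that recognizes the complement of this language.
Complement accept states = All states \ Original accept states
= {s0, s1, s2} \ {s0, s1}
{s2}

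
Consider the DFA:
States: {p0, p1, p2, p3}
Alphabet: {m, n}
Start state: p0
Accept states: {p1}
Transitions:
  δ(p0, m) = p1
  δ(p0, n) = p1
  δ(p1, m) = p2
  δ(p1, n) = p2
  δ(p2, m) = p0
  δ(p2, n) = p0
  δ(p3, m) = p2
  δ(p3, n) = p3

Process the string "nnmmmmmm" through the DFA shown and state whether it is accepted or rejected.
Processing string "nnmmmmmm":
  p0 --n--> p1
  p1 --n--> p2
  p2 --m--> p0
  p0 --m--> p1
  p1 --m--> p2
  p2 --m--> p0
  p0 --m--> p1
  p1 --m--> p2
Final state: p2
Accept states: {p1}
No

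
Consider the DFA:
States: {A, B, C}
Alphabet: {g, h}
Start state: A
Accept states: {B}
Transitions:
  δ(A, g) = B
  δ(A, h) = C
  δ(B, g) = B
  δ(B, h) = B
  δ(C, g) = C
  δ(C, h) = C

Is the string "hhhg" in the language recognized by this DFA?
Processing string "hhhg":
  A --h--> C
  C --h--> C
  C --h--> C
  C --g--> C
Final state: C
Accept states: {B}
No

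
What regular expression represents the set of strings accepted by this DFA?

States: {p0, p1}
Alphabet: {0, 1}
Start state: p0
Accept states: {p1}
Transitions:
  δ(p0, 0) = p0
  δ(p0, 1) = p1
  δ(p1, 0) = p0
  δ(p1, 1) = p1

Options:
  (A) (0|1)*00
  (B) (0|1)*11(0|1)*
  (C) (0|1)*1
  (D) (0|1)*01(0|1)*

Check each option against the DFA on short strings; one disagreement eliminates an option:
  (A) (0|1)*00: on '1' the DFA goes p0 → p1 and accepts (p1 ∈ Accept), but the regex does not match it → eliminate
  (B) (0|1)*11(0|1)*: on '1' the DFA goes p0 → p1 and accepts (p1 ∈ Accept), but the regex does not match it → eliminate
  (C) (0|1)*1: agrees with the DFA on every string of length ≤ 6
  (D) (0|1)*01(0|1)*: on '1' the DFA goes p0 → p1 and accepts (p1 ∈ Accept), but the regex does not match it → eliminate
Only (C) is consistent with the DFA.
(C) (0|1)*1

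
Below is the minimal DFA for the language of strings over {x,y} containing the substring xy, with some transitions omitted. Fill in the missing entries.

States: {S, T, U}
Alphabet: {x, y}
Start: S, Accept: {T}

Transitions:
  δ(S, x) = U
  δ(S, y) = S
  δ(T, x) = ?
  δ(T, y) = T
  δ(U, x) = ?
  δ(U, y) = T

From the language and accept set, identify what each state tracks — S: no x seen yet; T: substring xy seen; U: seen a x, waiting for y.
Each missing δ(q, a) is the state matching the new tracked value after reading a.
δ(T, x) = T; δ(U, x) = U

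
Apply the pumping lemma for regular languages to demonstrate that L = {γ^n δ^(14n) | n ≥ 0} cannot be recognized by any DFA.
Assume L is regular with pumping length p. Idea: pumping the γ-block breaks the 1:14 ratio.
Choose s = γ^p δ^(14p) (length 15p ≥ p). By the pumping lemma, s = xyz with |xy| ≤ p, |y| > 0, so y = γ^k with k ≥ 1. Then xy²z = γ^(p+k) δ^(14p). For this to be in L we would need 14p = 14(p+k), i.e. 14k = 0, contradicting k ≥ 1. So xy²z ∉ L.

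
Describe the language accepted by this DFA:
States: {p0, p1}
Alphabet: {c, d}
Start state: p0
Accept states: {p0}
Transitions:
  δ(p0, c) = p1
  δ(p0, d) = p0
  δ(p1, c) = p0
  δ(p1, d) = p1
Testing a few strings:
  'cdd' → reject
  'dcc' → accept
  'ddc' → reject
  'dc' → reject
State roles: p0=even number of c's so far; p1=odd number of c's so far
All strings over {c,d} with an even number of c's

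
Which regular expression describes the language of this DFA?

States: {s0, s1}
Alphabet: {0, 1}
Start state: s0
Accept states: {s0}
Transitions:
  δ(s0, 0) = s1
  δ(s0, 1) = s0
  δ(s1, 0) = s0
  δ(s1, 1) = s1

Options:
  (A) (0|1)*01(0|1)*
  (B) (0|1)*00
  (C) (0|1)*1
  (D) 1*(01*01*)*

Check each option against the DFA on short strings; one disagreement eliminates an option:
  (A) (0|1)*01(0|1)*: on ε the DFA stays in s0 and accepts (s0 ∈ Accept), but the regex does not match it → eliminate
  (B) (0|1)*00: on ε the DFA stays in s0 and accepts (s0 ∈ Accept), but the regex does not match it → eliminate
  (C) (0|1)*1: on ε the DFA stays in s0 and accepts (s0 ∈ Accept), but the regex does not match it → eliminate
  (D) 1*(01*01*)*: agrees with the DFA on every string of length ≤ 6
Only (D) is consistent with the DFA.
(D) 1*(01*01*)*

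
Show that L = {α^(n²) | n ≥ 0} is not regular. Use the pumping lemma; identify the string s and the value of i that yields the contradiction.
Assume L is regular with pumping length p. Idea: pumping adds a fixed amount, but gaps between consecutive squares grow.
Choose s = α^(p²) (length p² ≥ p). By the pumping lemma, s = xyz with |xy| ≤ p, |y| > 0, so |y| = k with 1 ≤ k ≤ p. Then |xy²z| = p²+k. Since p² < p²+k ≤ p²+p < (p+1)², the length p²+k lies strictly between consecutive squares, so it is not a perfect square and xy²z ∉ L.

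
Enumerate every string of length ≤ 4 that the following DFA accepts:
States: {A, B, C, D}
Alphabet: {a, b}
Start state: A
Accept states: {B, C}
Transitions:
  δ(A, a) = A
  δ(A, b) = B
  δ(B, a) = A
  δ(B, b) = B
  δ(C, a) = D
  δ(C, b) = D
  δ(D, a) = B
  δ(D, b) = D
b, ab, bb, aab, abb, bab, bbb, aaab, aabb, abab, abbb, baab, babb, bbab, bbbb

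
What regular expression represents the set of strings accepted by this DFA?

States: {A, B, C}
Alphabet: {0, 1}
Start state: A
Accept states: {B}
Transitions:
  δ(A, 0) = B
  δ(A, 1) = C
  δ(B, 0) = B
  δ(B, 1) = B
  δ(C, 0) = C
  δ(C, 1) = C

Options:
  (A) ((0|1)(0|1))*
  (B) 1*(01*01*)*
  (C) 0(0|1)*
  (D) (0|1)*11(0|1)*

Check each option against the DFA on short strings; one disagreement eliminates an option:
  (A) ((0|1)(0|1))*: on ε the DFA stays in A and rejects (A ∉ Accept), but the regex matches it → eliminate
  (B) 1*(01*01*)*: on ε the DFA stays in A and rejects (A ∉ Accept), but the regex matches it → eliminate
  (C) 0(0|1)*: agrees with the DFA on every string of length ≤ 6
  (D) (0|1)*11(0|1)*: on '0' the DFA goes A → B and accepts (B ∈ Accept), but the regex does not match it → eliminate
Only (C) is consistent with the DFA.
(C) 0(0|1)*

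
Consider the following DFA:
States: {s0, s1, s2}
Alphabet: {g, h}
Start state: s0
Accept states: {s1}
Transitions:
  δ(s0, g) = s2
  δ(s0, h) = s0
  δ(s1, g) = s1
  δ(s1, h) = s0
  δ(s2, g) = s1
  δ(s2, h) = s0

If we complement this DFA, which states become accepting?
Complement accept states = All states \ Original accept states
= {s0, s1, s2} \ {s1}
{s0, s2}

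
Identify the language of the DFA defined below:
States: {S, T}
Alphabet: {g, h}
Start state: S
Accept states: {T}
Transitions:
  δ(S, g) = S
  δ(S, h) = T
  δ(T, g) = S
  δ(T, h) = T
Testing a few strings:
  'gh' → accept
  'ggh' → accept
  'hh' → accept
  'hg' → reject
State roles: S=last symbol not h; T=last symbol is h
All strings over {g,h} ending with h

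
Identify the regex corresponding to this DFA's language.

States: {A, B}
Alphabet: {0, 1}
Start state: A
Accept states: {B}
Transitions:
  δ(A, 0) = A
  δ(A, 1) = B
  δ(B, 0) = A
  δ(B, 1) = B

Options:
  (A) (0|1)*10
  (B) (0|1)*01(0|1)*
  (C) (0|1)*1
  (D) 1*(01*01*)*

Check each option against the DFA on short strings; one disagreement eliminates an option:
  (A) (0|1)*10: on '1' the DFA goes A → B and accepts (B ∈ Accept), but the regex does not match it → eliminate
  (B) (0|1)*01(0|1)*: on '1' the DFA goes A → B and accepts (B ∈ Accept), but the regex does not match it → eliminate
  (C) (0|1)*1: agrees with the DFA on every string of length ≤ 6
  (D) 1*(01*01*)*: on ε the DFA stays in A and rejects (A ∉ Accept), but the regex matches it → eliminate
Only (C) is consistent with the DFA.
(C) (0|1)*1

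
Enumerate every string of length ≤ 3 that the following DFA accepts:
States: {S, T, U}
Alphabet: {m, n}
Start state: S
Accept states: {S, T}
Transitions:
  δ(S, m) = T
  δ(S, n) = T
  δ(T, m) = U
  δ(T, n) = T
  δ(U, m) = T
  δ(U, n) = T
ε, m, n, mn, nn, mmm, mmn, mnn, nmm, nmn, nnn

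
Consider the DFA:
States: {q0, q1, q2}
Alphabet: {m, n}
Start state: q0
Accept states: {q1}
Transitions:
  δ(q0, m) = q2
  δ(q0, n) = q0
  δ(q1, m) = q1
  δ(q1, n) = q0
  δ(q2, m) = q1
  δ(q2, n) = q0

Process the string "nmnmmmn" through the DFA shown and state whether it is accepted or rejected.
Processing string "nmnmmmn":
  q0 --n--> q0
  q0 --m--> q2
  q2 --n--> q0
  q0 --m--> q2
  q2 --m--> q1
  q1 --m--> q1
  q1 --n--> q0
Final state: q0
Accept states: {q1}
No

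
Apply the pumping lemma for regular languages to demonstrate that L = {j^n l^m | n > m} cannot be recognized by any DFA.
Assume L is regular with pumping length p. Idea: pumping down the j-block drops the j-count to at most the l-count.
Choose s = j^(p+1) l^p ∈ L (|s| = 2p+1 ≥ p). By the pumping lemma, s = xyz with |xy| ≤ p, |y| > 0, so y = j^k with k ≥ 1. Take i = 0: xz = j^(p+1−k) l^p. Since k ≥ 1, p+1−k ≤ p, so the number of j's is no longer strictly greater than the number of l's, hence xz ∉ L.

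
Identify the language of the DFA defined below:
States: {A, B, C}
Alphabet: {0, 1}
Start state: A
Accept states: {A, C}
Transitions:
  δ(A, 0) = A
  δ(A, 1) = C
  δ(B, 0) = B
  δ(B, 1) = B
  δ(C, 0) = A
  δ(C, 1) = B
Testing a few strings:
  '0001' → accept
  '0' → accept
  '1' → accept
  '000' → accept
State roles: A=last symbol not 1 (ok); B=saw 11 (dead); C=last symbol 1 (ok)
All binary strings with no two consecutive 1's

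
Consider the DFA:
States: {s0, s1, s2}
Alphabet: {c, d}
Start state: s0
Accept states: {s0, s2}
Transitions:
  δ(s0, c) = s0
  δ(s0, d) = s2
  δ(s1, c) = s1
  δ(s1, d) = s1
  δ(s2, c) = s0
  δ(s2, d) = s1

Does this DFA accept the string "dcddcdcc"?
Processing string "dcddcdcc":
  s0 --d--> s2
  s2 --c--> s0
  s0 --d--> s2
  s2 --d--> s1
  s1 --c--> s1
  s1 --d--> s1
  s1 --c--> s1
  s1 --c--> s1
Final state: s1
Accept states: {s0, s2}
No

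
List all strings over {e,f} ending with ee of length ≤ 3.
ee, eee, fee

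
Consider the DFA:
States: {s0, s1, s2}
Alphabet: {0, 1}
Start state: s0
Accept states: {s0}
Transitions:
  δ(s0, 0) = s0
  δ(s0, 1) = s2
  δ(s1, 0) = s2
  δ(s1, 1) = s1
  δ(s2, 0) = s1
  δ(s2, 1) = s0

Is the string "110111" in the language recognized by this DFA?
Processing string "110111":
  s0 --1--> s2
  s2 --1--> s0
  s0 --0--> s0
  s0 --1--> s2
  s2 --1--> s0
  s0 --1--> s2
Final state: s2
Accept states: {s0}
No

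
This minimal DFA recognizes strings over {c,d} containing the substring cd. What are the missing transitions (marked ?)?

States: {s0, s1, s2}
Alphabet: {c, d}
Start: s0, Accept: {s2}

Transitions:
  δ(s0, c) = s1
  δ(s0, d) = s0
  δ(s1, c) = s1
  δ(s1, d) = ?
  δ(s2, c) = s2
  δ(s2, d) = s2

From the language and accept set, identify what each state tracks — s0: no c seen yet; s1: seen a c, waiting for d; s2: substring cd seen.
Each missing δ(q, a) is the state matching the new tracked value after reading a.
δ(s1, d) = s2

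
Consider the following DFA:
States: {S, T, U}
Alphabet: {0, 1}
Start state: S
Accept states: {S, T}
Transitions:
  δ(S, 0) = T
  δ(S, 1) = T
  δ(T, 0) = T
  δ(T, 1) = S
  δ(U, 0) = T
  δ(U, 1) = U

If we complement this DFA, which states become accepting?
Complement accept states = All states \ Original accept states
= {S, T, U} \ {S, T}
{U}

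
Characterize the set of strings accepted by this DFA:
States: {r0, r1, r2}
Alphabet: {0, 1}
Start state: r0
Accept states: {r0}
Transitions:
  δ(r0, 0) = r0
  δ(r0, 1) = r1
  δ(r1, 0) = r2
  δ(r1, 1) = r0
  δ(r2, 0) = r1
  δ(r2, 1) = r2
Testing a few strings:
  '00' → accept
  '001' → reject
  '1111' → accept
  '1001' → accept
State roles: r0=value ≡ 0 (mod 3); r1=value ≡ 1 (mod 3); r2=value ≡ 2 (mod 3)
All binary strings representing a multiple of 3 (read in base 2; leading zeros allowed and ε counts as 0)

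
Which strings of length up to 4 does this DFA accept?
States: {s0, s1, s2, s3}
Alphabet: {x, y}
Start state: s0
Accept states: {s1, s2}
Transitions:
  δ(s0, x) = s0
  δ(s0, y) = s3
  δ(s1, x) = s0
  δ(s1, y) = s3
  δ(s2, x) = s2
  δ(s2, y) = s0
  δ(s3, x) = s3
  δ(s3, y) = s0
None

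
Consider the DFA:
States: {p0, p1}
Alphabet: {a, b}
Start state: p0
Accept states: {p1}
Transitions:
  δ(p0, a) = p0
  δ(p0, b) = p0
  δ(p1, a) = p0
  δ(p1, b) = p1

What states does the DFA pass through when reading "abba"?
read 'a': p0 → p0
  read 'b': p0 → p0
  read 'b': p0 → p0
  read 'a': p0 → p0
p0 -> p0 -> p0 -> p0 -> p0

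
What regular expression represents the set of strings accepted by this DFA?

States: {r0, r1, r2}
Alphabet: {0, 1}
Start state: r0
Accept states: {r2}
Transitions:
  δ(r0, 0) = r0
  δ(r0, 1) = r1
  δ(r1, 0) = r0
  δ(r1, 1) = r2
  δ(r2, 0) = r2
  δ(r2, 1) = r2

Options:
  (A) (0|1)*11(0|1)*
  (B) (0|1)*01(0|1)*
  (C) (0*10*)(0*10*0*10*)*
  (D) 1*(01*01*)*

Check each option against the DFA on short strings; one disagreement eliminates an option:
  (A) (0|1)*11(0|1)*: agrees with the DFA on every string of length ≤ 6
  (B) (0|1)*01(0|1)*: on '01' the DFA goes r0 → r0 → r1 and rejects (r1 ∉ Accept), but the regex matches it → eliminate
  (C) (0*10*)(0*10*0*10*)*: on '1' the DFA goes r0 → r1 and rejects (r1 ∉ Accept), but the regex matches it → eliminate
  (D) 1*(01*01*)*: on ε the DFA stays in r0 and rejects (r0 ∉ Accept), but the regex matches it → eliminate
Only (A) is consistent with the DFA.
(A) (0|1)*11(0|1)*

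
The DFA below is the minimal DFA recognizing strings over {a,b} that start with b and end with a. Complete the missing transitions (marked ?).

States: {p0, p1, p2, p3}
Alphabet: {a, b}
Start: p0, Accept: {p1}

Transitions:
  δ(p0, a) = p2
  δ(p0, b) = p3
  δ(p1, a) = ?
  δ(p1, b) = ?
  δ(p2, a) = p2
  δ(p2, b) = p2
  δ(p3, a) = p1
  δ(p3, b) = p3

From the language and accept set, identify what each state tracks — p0: no input read; p1: started with b, last symbol a; p2: started with a (dead); p3: started with b, last symbol b.
Each missing δ(q, a) is the state matching the new tracked value after reading a.
δ(p1, a) = p1; δ(p1, b) = p3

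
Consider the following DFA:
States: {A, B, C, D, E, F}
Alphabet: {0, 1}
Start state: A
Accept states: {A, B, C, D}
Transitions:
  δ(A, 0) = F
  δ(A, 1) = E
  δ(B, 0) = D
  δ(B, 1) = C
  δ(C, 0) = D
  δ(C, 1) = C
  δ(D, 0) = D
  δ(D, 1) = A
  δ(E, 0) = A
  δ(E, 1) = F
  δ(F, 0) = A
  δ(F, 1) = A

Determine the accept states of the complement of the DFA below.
Complement accept states = All states \ Original accept states
= {A, B, C, D, E, F} \ {A, B, C, D}
{E, F}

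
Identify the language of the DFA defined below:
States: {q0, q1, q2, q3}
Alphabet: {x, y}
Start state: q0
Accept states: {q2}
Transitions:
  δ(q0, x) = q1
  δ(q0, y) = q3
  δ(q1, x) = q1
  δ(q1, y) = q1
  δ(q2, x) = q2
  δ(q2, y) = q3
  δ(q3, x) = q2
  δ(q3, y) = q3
Testing a few strings:
  'yxyy' → reject
  'x' → reject
  'yyy' → reject
  'yyx' → accept
State roles: q0=no input read; q1=started with x (dead); q2=started with y, last symbol x; q3=started with y, last symbol y
All strings over {x,y} that start with y and end with x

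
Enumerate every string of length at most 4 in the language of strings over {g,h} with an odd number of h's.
h, gh, hg, ggh, ghg, hgg, hhh, gggh, gghg, ghgg, ghhh, hggg, hghh, hhgh, hhhg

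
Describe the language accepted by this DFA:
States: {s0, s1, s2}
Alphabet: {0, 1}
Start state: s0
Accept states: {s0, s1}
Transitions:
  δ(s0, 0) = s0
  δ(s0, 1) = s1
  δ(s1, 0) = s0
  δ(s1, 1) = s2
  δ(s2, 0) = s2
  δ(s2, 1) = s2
Testing a few strings:
  '00' → accept
  '0011' → reject
  '1010' → accept
  '101' → accept
State roles: s0=last symbol not 1 (ok); s1=last symbol 1 (ok); s2=saw 11 (dead)
All binary strings with no two consecutive 1's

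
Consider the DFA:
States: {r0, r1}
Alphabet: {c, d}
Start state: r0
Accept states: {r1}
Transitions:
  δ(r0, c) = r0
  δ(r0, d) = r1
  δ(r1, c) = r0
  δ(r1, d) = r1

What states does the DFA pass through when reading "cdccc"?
read 'c': r0 → r0
  read 'd': r0 → r1
  read 'c': r1 → r0
  read 'c': r0 → r0
  read 'c': r0 → r0
r0 -> r0 -> r1 -> r0 -> r0 -> r0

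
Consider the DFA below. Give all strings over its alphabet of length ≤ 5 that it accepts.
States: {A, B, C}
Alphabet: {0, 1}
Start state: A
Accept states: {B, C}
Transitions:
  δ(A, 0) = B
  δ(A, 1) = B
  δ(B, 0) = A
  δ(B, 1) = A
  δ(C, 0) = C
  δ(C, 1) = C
0, 1, 000, 001, 010, 011, 100, 101, 110, 111, 00000, 00001, 00010, 00011, 00100, 00101, 00110, 00111, 01000, 01001, 01010, 01011, 01100, 01101, 01110, 01111, 10000, 10001, 10010, 10011, 10100, 10101, 10110, 10111, 11000, 11001, 11010, 11011, 11100, 11101, 11110, 11111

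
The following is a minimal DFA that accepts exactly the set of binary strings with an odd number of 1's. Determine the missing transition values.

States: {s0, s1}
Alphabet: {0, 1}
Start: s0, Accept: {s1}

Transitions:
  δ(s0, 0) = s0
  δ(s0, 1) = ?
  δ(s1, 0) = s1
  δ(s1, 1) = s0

From the language and accept set, identify what each state tracks — s0: even number of 1's so far; s1: odd number of 1's so far.
Each missing δ(q, a) is the state matching the new tracked value after reading a.
δ(s0, 1) = s1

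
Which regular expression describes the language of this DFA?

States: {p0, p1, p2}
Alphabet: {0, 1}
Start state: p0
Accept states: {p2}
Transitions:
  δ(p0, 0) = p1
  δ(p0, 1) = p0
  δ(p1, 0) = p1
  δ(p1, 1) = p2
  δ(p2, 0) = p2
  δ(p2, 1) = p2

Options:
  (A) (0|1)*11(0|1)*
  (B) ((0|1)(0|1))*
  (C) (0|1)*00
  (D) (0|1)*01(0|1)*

Check each option against the DFA on short strings; one disagreement eliminates an option:
  (A) (0|1)*11(0|1)*: on '01' the DFA goes p0 → p1 → p2 and accepts (p2 ∈ Accept), but the regex does not match it → eliminate
  (B) ((0|1)(0|1))*: on ε the DFA stays in p0 and rejects (p0 ∉ Accept), but the regex matches it → eliminate
  (C) (0|1)*00: on '00' the DFA goes p0 → p1 → p1 and rejects (p1 ∉ Accept), but the regex matches it → eliminate
  (D) (0|1)*01(0|1)*: agrees with the DFA on every string of length ≤ 6
Only (D) is consistent with the DFA.
(D) (0|1)*01(0|1)*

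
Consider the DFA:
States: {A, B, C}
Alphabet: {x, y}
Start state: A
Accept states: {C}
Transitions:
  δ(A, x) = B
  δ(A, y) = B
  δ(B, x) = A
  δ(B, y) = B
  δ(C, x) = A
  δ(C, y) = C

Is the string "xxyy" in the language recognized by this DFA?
Processing string "xxyy":
  A --x--> B
  B --x--> A
  A --y--> B
  B --y--> B
Final state: B
Accept states: {C}
No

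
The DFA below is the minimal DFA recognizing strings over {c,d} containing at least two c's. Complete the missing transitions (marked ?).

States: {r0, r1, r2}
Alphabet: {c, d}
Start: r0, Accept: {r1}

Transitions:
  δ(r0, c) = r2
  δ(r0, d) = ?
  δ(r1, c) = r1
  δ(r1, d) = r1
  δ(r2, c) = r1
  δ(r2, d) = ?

From the language and accept set, identify what each state tracks — r0: zero c's seen; r1: ≥ two c's seen; r2: one c seen.
Each missing δ(q, a) is the state matching the new tracked value after reading a.
δ(r0, d) = r0; δ(r2, d) = r2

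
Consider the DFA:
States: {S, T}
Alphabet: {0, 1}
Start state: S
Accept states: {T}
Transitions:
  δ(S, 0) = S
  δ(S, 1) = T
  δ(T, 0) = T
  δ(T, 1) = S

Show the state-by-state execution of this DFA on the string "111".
read '1': S → T
  read '1': T → S
  read '1': S → T
S -> T -> S -> T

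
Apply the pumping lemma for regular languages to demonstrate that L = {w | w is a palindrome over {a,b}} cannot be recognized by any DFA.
Assume L is regular with pumping length p. Idea: pumping the leading a-block breaks the symmetry.
Choose s = a^p b a^p (a palindrome of length 2p+1 ≥ p). By the pumping lemma, s = xyz with |xy| ≤ p, |y| > 0, so y = a^k with k > 0 (xy lies entirely in the first a^p). Then xy²z = a^(p+k) b a^p, which is not a palindrome since p+k ≠ p.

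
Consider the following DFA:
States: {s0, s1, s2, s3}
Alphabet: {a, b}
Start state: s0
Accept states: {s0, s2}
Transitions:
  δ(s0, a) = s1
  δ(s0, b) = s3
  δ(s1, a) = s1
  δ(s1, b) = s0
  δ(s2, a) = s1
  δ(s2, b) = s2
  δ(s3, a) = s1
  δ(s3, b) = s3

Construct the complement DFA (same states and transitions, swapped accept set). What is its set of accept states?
Complement accept states = All states \ Original accept states
= {s0, s1, s2, s3} \ {s0, s2}
{s1, s3}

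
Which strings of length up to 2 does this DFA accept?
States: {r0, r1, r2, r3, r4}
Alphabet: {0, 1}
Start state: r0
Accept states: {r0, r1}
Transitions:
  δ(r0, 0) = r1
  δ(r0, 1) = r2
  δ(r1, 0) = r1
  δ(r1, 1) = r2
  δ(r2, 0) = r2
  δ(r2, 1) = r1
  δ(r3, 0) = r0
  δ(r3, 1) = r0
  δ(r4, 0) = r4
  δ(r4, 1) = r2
ε, 0, 00, 11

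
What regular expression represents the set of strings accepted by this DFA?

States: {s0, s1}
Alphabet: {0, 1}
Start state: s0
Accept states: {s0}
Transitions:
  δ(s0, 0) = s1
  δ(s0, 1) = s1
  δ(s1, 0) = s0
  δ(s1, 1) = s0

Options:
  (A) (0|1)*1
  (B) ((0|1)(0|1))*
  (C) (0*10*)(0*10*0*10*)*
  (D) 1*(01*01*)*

Check each option against the DFA on short strings; one disagreement eliminates an option:
  (A) (0|1)*1: on ε the DFA stays in s0 and accepts (s0 ∈ Accept), but the regex does not match it → eliminate
  (B) ((0|1)(0|1))*: agrees with the DFA on every string of length ≤ 6
  (C) (0*10*)(0*10*0*10*)*: on ε the DFA stays in s0 and accepts (s0 ∈ Accept), but the regex does not match it → eliminate
  (D) 1*(01*01*)*: on '1' the DFA goes s0 → s1 and rejects (s1 ∉ Accept), but the regex matches it → eliminate
Only (B) is consistent with the DFA.
(B) ((0|1)(0|1))*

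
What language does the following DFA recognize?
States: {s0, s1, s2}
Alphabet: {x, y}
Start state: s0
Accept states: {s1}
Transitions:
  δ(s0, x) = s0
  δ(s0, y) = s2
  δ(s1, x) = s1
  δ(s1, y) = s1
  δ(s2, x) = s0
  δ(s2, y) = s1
Testing a few strings:
  'xxx' → reject
  'yx' → reject
  'yxy' → reject
  'yyy' → accept
State roles: s0=no progress toward yy; s1=substring yy seen; s2=one trailing y
All strings over {x,y} containing the substring yy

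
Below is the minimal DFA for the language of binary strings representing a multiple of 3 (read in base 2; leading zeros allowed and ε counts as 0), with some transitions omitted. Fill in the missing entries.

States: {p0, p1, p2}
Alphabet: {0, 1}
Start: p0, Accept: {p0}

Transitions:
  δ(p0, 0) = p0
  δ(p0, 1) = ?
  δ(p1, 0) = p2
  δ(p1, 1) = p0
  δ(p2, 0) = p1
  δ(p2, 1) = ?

From the language and accept set, identify what each state tracks — p0: value ≡ 0 (mod 3); p1: value ≡ 1 (mod 3); p2: value ≡ 2 (mod 3).
Each missing δ(q, a) is the state matching the new tracked value after reading a.
δ(p0, 1) = p1; δ(p2, 1) = p2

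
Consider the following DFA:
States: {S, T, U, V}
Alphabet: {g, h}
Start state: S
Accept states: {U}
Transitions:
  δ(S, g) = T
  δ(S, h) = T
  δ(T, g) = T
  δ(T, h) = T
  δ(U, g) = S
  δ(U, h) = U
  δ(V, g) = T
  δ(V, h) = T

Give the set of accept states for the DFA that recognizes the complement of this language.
Complement accept states = All states \ Original accept states
= {S, T, U, V} \ {U}
{S, T, V}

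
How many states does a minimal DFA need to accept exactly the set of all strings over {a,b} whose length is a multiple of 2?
By Myhill–Nerode, count the distinguishable equivalence classes: 2 classes — one per residue of the length mod 2; class i is distinguished from class j by any string of length (2 − i) mod 2.
2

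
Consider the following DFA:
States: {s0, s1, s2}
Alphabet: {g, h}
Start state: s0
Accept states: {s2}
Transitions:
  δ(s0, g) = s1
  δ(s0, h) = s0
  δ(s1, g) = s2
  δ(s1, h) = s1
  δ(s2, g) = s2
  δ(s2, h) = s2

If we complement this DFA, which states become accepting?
Complement accept states = All states \ Original accept states
= {s0, s1, s2} \ {s2}
{s0, s1}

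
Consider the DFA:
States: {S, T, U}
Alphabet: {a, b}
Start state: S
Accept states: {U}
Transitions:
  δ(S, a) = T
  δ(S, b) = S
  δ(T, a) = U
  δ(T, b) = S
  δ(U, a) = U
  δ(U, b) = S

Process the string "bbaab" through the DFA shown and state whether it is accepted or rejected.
Processing string "bbaab":
  S --b--> S
  S --b--> S
  S --a--> T
  T --a--> U
  U --b--> S
Final state: S
Accept states: {U}
No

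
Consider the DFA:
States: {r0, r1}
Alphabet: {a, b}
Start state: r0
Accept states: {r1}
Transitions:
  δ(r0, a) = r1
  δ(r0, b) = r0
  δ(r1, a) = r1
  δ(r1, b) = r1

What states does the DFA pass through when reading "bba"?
read 'b': r0 → r0
  read 'b': r0 → r0
  read 'a': r0 → r1
r0 -> r0 -> r0 -> r1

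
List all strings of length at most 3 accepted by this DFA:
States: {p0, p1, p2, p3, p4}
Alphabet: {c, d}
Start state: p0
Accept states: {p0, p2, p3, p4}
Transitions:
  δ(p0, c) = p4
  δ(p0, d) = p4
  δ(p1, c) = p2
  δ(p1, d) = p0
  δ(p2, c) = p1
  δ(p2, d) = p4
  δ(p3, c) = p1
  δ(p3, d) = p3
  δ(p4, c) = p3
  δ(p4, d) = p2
ε, c, d, cc, cd, dc, dd, ccd, cdd, dcd, ddd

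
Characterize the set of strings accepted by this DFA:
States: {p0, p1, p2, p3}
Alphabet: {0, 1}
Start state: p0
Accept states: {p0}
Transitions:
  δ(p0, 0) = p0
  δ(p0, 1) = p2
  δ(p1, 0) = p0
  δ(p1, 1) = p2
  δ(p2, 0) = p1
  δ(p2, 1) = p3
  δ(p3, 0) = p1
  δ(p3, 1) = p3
Testing a few strings:
  '1101' → reject
  '0000' → accept
  '0' → accept
  '00' → accept
State roles: p0=value ≡ 0 (mod 4); p1=value ≡ 2 (mod 4); p2=value ≡ 1 (mod 4); p3=value ≡ 3 (mod 4)
All binary strings representing a multiple of 4 (read in base 2; leading zeros allowed and ε counts as 0)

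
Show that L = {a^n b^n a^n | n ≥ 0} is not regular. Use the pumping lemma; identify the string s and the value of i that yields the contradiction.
Assume L is regular with pumping length p. Idea: pumping the first a-block unbalances it against the other two.
Choose s = a^p b^p a^p ∈ L (|s| = 3p ≥ p). By the pumping lemma, s = xyz with |xy| ≤ p, |y| > 0, so y = a^k with k ≥ 1, inside the first a-block. Then xy²z = a^(p+k) b^p a^p. The first block has length p+k ≠ p, so the three block lengths are no longer equal and xy²z ∉ L.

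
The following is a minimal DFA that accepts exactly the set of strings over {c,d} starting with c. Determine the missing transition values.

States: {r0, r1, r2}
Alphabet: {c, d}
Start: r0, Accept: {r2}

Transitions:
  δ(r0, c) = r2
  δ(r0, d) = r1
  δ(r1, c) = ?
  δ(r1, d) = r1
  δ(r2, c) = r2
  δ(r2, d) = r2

From the language and accept set, identify what each state tracks — r0: no input read; r1: started with d (dead); r2: started with c.
Each missing δ(q, a) is the state matching the new tracked value after reading a.
δ(r1, c) = r1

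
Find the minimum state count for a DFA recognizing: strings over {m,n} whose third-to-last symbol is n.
By Myhill–Nerode, count the distinguishable equivalence classes: 2^3 = 8 classes — the DFA must remember the last 3 symbols read; every pair of distinct length-3 suffixes is distinguishable by some continuation.
8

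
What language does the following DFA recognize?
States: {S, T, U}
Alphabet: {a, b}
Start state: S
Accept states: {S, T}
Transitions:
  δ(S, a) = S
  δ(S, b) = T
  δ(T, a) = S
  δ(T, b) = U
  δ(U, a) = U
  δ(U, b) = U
Testing a few strings:
  'bbba' → reject
  'abab' → accept
  'b' → accept
  'abb' → reject
State roles: S=last symbol not b (ok); T=last symbol b (ok); U=saw bb (dead)
All strings over {a,b} with no two consecutive b's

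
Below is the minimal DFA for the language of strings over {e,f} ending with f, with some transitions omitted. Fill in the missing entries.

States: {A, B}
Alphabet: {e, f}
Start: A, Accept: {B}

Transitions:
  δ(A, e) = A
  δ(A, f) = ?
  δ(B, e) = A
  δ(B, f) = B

From the language and accept set, identify what each state tracks — A: last symbol not f; B: last symbol is f.
Each missing δ(q, a) is the state matching the new tracked value after reading a.
δ(A, f) = B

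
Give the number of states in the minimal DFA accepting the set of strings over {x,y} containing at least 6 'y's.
By Myhill–Nerode, count the distinguishable equivalence classes: 7 classes — having seen 0, 1, …, 5, or ≥6 copies of 'y'; any two classes i < j (j ≤ 6) are distinguished by the string y^(6−j), which takes class j to 6 copies (accepted) but leaves class i below 6 (rejected).
7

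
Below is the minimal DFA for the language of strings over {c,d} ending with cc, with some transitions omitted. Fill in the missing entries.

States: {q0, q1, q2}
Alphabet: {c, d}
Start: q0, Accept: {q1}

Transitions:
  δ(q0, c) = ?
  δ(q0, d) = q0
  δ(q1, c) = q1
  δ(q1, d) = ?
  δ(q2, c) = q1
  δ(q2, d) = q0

From the language and accept set, identify what each state tracks — q0: last symbol not c; q1: two trailing c's; q2: one trailing c.
Each missing δ(q, a) is the state matching the new tracked value after reading a.
δ(q0, c) = q2; δ(q1, d) = q0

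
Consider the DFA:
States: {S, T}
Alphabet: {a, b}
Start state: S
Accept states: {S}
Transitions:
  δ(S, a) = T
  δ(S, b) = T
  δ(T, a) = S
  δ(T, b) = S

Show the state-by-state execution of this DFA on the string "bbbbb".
read 'b': S → T
  read 'b': T → S
  read 'b': S → T
  read 'b': T → S
  read 'b': S → T
S -> T -> S -> T -> S -> T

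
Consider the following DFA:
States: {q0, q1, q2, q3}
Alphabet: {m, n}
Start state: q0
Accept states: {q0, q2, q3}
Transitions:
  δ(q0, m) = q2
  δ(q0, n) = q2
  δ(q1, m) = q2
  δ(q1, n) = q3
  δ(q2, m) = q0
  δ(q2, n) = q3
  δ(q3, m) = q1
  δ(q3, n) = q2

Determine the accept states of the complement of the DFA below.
Complement accept states = All states \ Original accept states
= {q0, q1, q2, q3} \ {q0, q2, q3}
{q1}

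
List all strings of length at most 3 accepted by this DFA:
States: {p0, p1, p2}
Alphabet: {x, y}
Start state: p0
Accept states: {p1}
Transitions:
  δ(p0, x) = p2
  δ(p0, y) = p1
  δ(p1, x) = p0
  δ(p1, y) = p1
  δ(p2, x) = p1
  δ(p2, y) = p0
y, xx, yy, xxy, xyy, yxy, yyy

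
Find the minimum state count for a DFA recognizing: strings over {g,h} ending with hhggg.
By Myhill–Nerode, count the distinguishable equivalence classes: 6 classes — one per longest suffix of the input that is a prefix of 'hhggg' (lengths 0 through 5); only the length-5 class is accepting.
6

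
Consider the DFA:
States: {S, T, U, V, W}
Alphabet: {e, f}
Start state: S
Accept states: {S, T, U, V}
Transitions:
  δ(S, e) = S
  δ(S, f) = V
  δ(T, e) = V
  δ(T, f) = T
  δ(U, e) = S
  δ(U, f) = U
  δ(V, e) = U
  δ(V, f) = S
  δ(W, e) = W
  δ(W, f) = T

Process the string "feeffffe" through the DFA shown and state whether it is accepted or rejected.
Processing string "feeffffe":
  S --f--> V
  V --e--> U
  U --e--> S
  S --f--> V
  V --f--> S
  S --f--> V
  V --f--> S
  S --e--> S
Final state: S
Accept states: {S, T, U, V}
Yes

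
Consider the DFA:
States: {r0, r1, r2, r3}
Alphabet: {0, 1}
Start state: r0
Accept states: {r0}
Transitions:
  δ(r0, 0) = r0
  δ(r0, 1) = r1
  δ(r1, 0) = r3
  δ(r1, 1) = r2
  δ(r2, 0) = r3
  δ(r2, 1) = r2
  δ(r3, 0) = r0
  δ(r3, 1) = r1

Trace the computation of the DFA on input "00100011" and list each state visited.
read '0': r0 → r0
  read '0': r0 → r0
  read '1': r0 → r1
  read '0': r1 → r3
  read '0': r3 → r0
  read '0': r0 → r0
  read '1': r0 → r1
  read '1': r1 → r2
r0 -> r0 -> r0 -> r1 -> r3 -> r0 -> r0 -> r1 -> r2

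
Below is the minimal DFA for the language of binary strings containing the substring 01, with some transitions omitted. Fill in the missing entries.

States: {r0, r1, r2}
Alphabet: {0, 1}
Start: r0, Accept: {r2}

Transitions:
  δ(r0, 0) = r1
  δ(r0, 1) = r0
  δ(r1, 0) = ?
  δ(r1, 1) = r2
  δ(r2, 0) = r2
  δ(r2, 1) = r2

From the language and accept set, identify what each state tracks — r0: no 0 seen yet; r1: seen a 0, waiting for 1; r2: substring 01 seen.
Each missing δ(q, a) is the state matching the new tracked value after reading a.
δ(r1, 0) = r1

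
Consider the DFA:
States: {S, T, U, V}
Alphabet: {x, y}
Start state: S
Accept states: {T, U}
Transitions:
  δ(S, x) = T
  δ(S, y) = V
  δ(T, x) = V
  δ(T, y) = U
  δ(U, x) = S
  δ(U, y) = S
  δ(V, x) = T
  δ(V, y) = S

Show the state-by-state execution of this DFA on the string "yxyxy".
read 'y': S → V
  read 'x': V → T
  read 'y': T → U
  read 'x': U → S
  read 'y': S → V
S -> V -> T -> U -> S -> V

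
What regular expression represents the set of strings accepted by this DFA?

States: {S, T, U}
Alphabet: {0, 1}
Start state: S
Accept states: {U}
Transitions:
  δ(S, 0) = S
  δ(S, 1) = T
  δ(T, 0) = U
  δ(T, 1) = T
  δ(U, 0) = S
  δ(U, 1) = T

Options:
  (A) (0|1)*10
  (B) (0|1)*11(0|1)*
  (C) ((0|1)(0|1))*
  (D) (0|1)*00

Check each option against the DFA on short strings; one disagreement eliminates an option:
  (A) (0|1)*10: agrees with the DFA on every string of length ≤ 6
  (B) (0|1)*11(0|1)*: on '10' the DFA goes S → T → U and accepts (U ∈ Accept), but the regex does not match it → eliminate
  (C) ((0|1)(0|1))*: on ε the DFA stays in S and rejects (S ∉ Accept), but the regex matches it → eliminate
  (D) (0|1)*00: on '00' the DFA goes S → S → S and rejects (S ∉ Accept), but the regex matches it → eliminate
Only (A) is consistent with the DFA.
(A) (0|1)*10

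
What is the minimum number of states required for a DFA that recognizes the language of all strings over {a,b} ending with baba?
By Myhill–Nerode, count the distinguishable equivalence classes: 5 classes — one per longest suffix of the input that is a prefix of 'baba' (lengths 0 through 4); only the length-4 class is accepting.
5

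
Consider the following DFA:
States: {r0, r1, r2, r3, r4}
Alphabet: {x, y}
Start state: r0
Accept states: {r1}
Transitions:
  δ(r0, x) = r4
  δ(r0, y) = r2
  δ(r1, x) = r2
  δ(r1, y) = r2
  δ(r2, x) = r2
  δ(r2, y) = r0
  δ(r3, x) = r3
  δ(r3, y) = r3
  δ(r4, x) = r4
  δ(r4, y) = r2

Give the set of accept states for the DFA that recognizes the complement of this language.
Complement accept states = All states \ Original accept states
= {r0, r1, r2, r3, r4} \ {r1}
{r0, r2, r3, r4}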